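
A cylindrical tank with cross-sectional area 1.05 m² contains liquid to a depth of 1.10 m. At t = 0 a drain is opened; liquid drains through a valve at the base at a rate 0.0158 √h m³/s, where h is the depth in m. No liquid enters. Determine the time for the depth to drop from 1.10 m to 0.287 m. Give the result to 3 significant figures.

Accumulation of liquid (constant cross-section A): A dh/dt = −0.0158 √h.
This is separable: 2 d(√h)/dt = −0.0158/A, so √h = √h₀ − (0.0158/(2A)) t.
t = 2A(√h₀ − √h)/0.0158 = 2·1.05·(√1.10 − √0.287)/0.0158
  = 2.1000 × (1.0488 − 0.53572) / 0.0158 = 68.195 s.

68.2 s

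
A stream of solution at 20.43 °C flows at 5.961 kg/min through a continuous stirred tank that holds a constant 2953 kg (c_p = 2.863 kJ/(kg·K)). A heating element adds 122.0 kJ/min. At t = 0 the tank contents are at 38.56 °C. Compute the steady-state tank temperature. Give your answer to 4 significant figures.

Energy balance: M c_p dT/dt = ṁ c_p (T_in − T) + 122.0.
At steady state dT/dt = 0 ⇒ T_ss = T_in + Q̇/(ṁ c_p) = 20.43 + 122.0/(5.961·2.863) = 27.5786 °C.

27.58 °C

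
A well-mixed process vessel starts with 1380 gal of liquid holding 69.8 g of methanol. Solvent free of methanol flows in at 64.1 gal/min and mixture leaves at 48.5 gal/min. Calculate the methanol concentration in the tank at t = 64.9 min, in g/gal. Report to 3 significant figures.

Let m(t) be the amount of methanol. Volume: V(t) = V₀ + (Q_in − Q_out) t = 1380 + 15.600 t; V(64.9) = 2392.4 gal.
Species balance (pure solvent in): dm/dt = −Q_out · m/V(t).
Separate: dm/m = −Q_out dt/V(t) ⇒ ln(m/m₀) = −(Q_out/(Q_in−Q_out)) ln(V/V₀).
m = m₀ (V₀/V)^(Q_out/(Q_in−Q_out)) = 69.8 × (1380/2392.4)^(3.1090) = 12.616 g.
C = m/V = 12.616/2392.4 = 0.0052734 g/gal.

0.00527 g/gal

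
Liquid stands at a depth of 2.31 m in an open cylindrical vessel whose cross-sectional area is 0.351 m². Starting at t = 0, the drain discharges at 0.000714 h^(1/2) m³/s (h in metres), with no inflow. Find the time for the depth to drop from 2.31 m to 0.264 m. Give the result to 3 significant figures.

989 s

A dh/dt = −Q_out = −0.000714 √h.
∫ h^(−1/2) dh = −(0.000714/A) ∫ dt, giving 2√h = 2√h₀ − (0.000714/A) t.
t = 2A(√h₀ − √h)/0.000714 = 2·0.351·(√2.31 − √0.264)/0.000714
  = 0.70200 × (1.5199 − 0.51381) / 0.000714 = 989.15 s.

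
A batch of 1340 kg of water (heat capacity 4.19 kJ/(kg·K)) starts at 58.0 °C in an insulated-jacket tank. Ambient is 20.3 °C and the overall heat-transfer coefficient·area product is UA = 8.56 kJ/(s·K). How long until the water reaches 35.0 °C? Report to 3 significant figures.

618 s

Lumped-capacitance energy balance: M c_p dT/dt = UA(T_amb − T).
τ = M c_p/UA = 655.91 s; T_ss = T_amb = 20.300 °C.
T(t) = T_ss + (T₀ − T_ss)e^(−t/τ); set T = 35.0:
t = −τ ln[(T − T_ss)/(T₀ − T_ss)] = −655.91 · ln(0.38992) = 617.75 s.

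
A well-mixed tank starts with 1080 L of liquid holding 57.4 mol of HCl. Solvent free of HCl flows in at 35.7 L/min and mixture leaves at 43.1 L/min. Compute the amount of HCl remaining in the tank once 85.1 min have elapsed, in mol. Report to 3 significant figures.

Let m(t) be the amount of HCl. Volume: V(t) = V₀ + (Q_in − Q_out) t = 1080 − 7.4000 t; V(85.1) = 450.26 L.
Species balance (pure solvent in): dm/dt = −Q_out · m/V(t).
dm/m = −Q_out dt/(V₀ − 7.4000 t); integrating gives ln(m/m₀) = −(Q_out/(Q_in−Q_out)) ln(V/V₀).
m = m₀ (V₀/V)^(Q_out/(Q_in−Q_out)) = 57.4 × (1080/450.26)^(-5.8243) = 0.35148 mol.

0.351 mol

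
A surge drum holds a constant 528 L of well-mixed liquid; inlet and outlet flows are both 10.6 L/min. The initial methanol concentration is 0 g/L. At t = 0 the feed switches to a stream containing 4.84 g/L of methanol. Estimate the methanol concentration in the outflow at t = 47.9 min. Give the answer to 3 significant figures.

2.99 g/L

Mass balance on the solute (V constant): V dC/dt = Q(C_in − C).
So dC/dt = (C_in − C)/τ with τ = V/Q = 528/10.6 = 49.811 min.
Integrating: C(t) = C_in + (C₀ − C_in) e^(−t/τ).
C(47.9) = 4.84 + (0 − 4.84)·e^(−47.9/49.811) = 4.84 + (-4.8400)·0.38227 = 2.9898 g/L.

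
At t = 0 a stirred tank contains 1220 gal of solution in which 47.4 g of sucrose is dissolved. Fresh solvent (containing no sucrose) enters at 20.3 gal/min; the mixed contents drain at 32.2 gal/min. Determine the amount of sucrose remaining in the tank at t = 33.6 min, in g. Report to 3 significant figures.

Total volume: dV/dt = Q_in − Q_out = -11.900 gal/min, so V(t) = 1220 − 11.900 t and V(33.6) = 820.16 gal.
Species balance (pure solvent in): dm/dt = −Q_out · m/V(t).
dm/m = −Q_out dt/(V₀ − 11.900 t); integrating gives ln(m/m₀) = −(Q_out/(Q_in−Q_out)) ln(V/V₀).
m = m₀ (V₀/V)^(Q_out/(Q_in−Q_out)) = 47.4 × (1220/820.16)^(-2.7059) = 16.185 g.

16.2 g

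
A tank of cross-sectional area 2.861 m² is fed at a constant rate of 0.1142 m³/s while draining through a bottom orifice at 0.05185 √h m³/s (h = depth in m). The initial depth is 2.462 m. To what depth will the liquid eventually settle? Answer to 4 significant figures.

Accumulation of liquid (constant cross-section A): A dh/dt = Q_in − 0.05185 √h. At steady state dh/dt = 0:
Q_in = 0.05185 √h_ss ⇒ √h_ss = 0.1142/0.05185 = 2.20251.
h_ss = 2.20251² = 4.85104 m. (Since h₀ = 2.462 m < h_ss, the level will rise toward this value.)

4.851 m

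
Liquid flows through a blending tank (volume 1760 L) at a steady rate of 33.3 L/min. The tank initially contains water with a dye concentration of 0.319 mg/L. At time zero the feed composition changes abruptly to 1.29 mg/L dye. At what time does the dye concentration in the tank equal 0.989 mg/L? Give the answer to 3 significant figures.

61.9 min

Species balance: V dC/dt = Q(C_in − C) ⇒ τ = V/Q = 52.853 min.
C(t) = C_in + (C₀ − C_in) e^(−t/τ). Set C = 0.989 and solve for t:
e^(−t/τ) = (C − C_in)/(C₀ − C_in) = (0.989 − 1.29)/(0.319 − 1.29) = 0.30999
t = −τ ln(…) = 52.853 × 1.1712 = 61.902 min.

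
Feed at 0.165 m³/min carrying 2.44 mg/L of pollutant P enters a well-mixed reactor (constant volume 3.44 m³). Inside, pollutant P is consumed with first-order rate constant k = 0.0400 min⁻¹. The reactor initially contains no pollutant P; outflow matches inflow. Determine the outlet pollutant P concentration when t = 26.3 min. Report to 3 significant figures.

V dC/dt = Q(C_in − C) − k V C.
dC/dt = (Q/V) C_in − (Q/V + k) C; effective rate a = Q/V + k = 0.047965 + 0.0400 = 0.087965 min⁻¹.
C_ss = Q C_in/(Q + kV) = 1.3305 mg/L; C(t) = C_ss + (C₀ − C_ss) e^(−a t).
C(26.3) = 1.3305 + (-1.3305)·e^(−0.087965·26.3) = 1.3305 + (-1.3305)·0.098916 = 1.1989 mg/L.

1.20 mg/L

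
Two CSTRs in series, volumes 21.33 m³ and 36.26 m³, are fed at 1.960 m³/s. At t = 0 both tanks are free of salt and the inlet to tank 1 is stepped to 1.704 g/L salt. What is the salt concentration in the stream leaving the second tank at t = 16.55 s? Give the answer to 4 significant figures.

0.5443 g/L

Time constants: τᵢ = Vᵢ/Q for each well-mixed tank.
τ₁ = 21.33/1.960 = 10.8827 s; τ₂ = 36.26/1.960 = 18.5000 s.
Tank 1: C₁ = C_in(1 − e^(−t/τ₁)). Tank 2 (τ₁ ≠ τ₂): C₂ = C_in[1 − (τ₁ e^(−t/τ₁) − τ₂ e^(−t/τ₂))/(τ₁ − τ₂)].
At t = 16.55: e^(−t/τ₁) = 0.218544, e^(−t/τ₂) = 0.408773.
C₂ = 1.704·[1 − (10.8827·0.218544 − 18.5000·0.408773)/(-7.61735)] = 1.704·0.319452 = 0.544346 g/L.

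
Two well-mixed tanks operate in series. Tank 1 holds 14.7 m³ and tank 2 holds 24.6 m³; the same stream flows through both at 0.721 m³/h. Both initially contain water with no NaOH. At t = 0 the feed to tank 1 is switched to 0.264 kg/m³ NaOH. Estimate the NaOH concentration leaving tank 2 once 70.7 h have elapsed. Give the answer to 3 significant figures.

Time constants: τᵢ = Vᵢ/Q for each well-mixed tank.
τ₁ = 14.7/0.721 = 20.388 h; τ₂ = 24.6/0.721 = 34.119 h.
Solving the cascade with C₁(0)=C₂(0)=0 gives C₂(t) = C_in[1 − (τ₁ e^(−t/τ₁) − τ₂ e^(−t/τ₂))/(τ₁ − τ₂)].
At t = 70.7: e^(−t/τ₁) = 0.031190, e^(−t/τ₂) = 0.12592.
C₂ = 0.264·[1 − (20.388·0.031190 − 34.119·0.12592)/(-13.731)] = 0.264·0.73343 = 0.19363 kg/m³.

0.194 kg/m³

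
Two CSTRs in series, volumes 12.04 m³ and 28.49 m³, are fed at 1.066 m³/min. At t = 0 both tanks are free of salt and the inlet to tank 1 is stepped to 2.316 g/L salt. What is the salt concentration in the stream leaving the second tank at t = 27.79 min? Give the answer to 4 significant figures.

1.043 g/L

Species balance on tank i: dCᵢ/dt = (Cᵢ₋₁ − Cᵢ)/τᵢ with τᵢ = Vᵢ/Q.
τ₁ = 12.04/1.066 = 11.2946 min; τ₂ = 28.49/1.066 = 26.7261 min.
Tank 1: C₁ = C_in(1 − e^(−t/τ₁)). Tank 2 (τ₁ ≠ τ₂): C₂ = C_in[1 − (τ₁ e^(−t/τ₁) − τ₂ e^(−t/τ₂))/(τ₁ − τ₂)].
At t = 27.79: e^(−t/τ₁) = 0.0853942, e^(−t/τ₂) = 0.353522.
C₂ = 2.316·[1 − (11.2946·0.0853942 − 26.7261·0.353522)/(-15.4315)] = 2.316·0.450231 = 1.04273 g/L.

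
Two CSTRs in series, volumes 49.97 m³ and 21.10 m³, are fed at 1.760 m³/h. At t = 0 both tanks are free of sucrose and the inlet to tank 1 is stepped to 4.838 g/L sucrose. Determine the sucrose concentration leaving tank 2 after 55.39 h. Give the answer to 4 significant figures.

3.683 g/L

Species balance on tank i: dCᵢ/dt = (Cᵢ₋₁ − Cᵢ)/τᵢ with τᵢ = Vᵢ/Q.
τ₁ = 49.97/1.760 = 28.3920 h; τ₂ = 21.10/1.760 = 11.9886 h.
Solving the cascade with C₁(0)=C₂(0)=0 gives C₂(t) = C_in[1 − (τ₁ e^(−t/τ₁) − τ₂ e^(−t/τ₂))/(τ₁ − τ₂)].
At t = 55.39: e^(−t/τ₁) = 0.142146, e^(−t/τ₂) = 0.00985074.
C₂ = 4.838·[1 − (28.3920·0.142146 − 11.9886·0.00985074)/(16.4034)] = 4.838·0.761164 = 3.68251 g/L.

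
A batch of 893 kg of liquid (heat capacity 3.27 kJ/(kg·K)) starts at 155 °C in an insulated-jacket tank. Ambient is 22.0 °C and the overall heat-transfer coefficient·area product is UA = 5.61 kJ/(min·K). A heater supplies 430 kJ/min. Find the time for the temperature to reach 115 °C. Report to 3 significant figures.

Lumped-capacitance energy balance: M c_p dT/dt = UA(T_amb − T) + Q̇.
τ = M c_p/UA = 520.52 min; T_ss = T_amb + Q̇/UA = 22.0 + 430/5.61 = 98.649 °C.
T(t) = T_ss + (T₀ − T_ss)e^(−t/τ); set T = 115:
t = −τ ln[(T − T_ss)/(T₀ − T_ss)] = −520.52 · ln(0.29017) = 644.04 min.

644 min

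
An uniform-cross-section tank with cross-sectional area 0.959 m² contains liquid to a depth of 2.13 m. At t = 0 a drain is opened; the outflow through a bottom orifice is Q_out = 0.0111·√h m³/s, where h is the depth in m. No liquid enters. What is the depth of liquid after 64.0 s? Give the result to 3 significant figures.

1.19 m

Volume balance on the tank: A dh/dt = −0.0111 √h.
This is separable: 2 d(√h)/dt = −0.0111/A, so √h = √h₀ − (0.0111/(2A)) t.
√h = √2.13 − 0.0111·64.0/(2·0.959) = 1.4595 − 0.37039 = 1.0891.
h = 1.0891² = 1.1861 m.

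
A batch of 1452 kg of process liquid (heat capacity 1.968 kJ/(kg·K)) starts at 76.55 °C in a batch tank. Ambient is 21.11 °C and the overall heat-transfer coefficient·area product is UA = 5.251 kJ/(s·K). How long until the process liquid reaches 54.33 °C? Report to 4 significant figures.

278.7 s

Lumped-capacitance energy balance: M c_p dT/dt = UA(T_amb − T).
τ = M c_p/UA = 544.189 s; T_ss = T_amb = 21.1100 °C.
T(t) = T_ss + (T₀ − T_ss)e^(−t/τ); set T = 54.33:
t = −τ ln[(T − T_ss)/(T₀ − T_ss)] = −544.189 · ln(0.599206) = 278.706 s.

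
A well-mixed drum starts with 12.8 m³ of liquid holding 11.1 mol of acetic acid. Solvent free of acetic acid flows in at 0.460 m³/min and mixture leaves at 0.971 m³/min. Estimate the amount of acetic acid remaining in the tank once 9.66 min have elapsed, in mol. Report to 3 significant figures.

4.40 mol

Let m(t) be the amount of acetic acid. Volume: V(t) = V₀ + (Q_in − Q_out) t = 12.8 − 0.51100 t; V(9.66) = 7.8637 m³.
Species balance (pure solvent in): dm/dt = −Q_out · m/V(t).
dm/m = −Q_out dt/(V₀ − 0.51100 t); integrating gives ln(m/m₀) = −(Q_out/(Q_in−Q_out)) ln(V/V₀).
m = m₀ (V₀/V)^(Q_out/(Q_in−Q_out)) = 11.1 × (12.8/7.8637)^(-1.9002) = 4.3982 mol.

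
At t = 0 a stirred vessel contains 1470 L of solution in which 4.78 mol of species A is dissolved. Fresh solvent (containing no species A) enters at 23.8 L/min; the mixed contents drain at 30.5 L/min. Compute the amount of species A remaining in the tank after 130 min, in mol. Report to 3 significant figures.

Let m(t) be the amount of species A. Volume: V(t) = V₀ + (Q_in − Q_out) t = 1470 − 6.7000 t; V(130) = 599.00 L.
No species A enters, so dm/dt = −Q_out · (m/V).
Separate: dm/m = −Q_out dt/V(t) ⇒ ln(m/m₀) = −(Q_out/(Q_in−Q_out)) ln(V/V₀).
m = m₀ (V₀/V)^(Q_out/(Q_in−Q_out)) = 4.78 × (1470/599.00)^(-4.5522) = 0.080270 mol.

0.0803 mol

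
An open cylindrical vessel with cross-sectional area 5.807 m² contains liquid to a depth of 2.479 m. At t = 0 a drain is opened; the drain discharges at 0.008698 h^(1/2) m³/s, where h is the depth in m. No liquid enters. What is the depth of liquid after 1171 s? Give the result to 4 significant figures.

A dh/dt = −Q_out = −0.008698 √h.
∫ h^(−1/2) dh = −(0.008698/A) ∫ dt, giving 2√h = 2√h₀ − (0.008698/A) t.
√h = √2.479 − 0.008698·1171/(2·5.807) = 1.57448 − 0.876990 = 0.697494.
h = 0.697494² = 0.486498 m.

0.4865 m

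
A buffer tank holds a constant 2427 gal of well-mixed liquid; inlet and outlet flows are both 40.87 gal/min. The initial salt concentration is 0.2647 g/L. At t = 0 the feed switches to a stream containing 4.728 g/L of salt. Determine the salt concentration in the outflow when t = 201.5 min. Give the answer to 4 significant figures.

Accumulation = in − out for the solute gives V dC/dt = Q(C_in − C).
Time constant τ = V/Q = 2427/40.87 = 59.3834 min.
Integrating: C(t) = C_in + (C₀ − C_in) e^(−t/τ).
C(201.5) = 4.728 + (0.2647 − 4.728)·e^(−201.5/59.3834) = 4.728 + (-4.46330)·0.0336009 = 4.57803 g/L.

4.578 g/L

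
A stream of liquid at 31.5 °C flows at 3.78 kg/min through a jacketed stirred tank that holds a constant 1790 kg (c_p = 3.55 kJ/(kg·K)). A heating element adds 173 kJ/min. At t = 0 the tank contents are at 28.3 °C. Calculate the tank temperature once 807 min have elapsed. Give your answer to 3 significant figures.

M c_p dT/dt = ṁ c_p (T_in − T) + Q̇.
τ = M/ṁ = 473.54 min; T_ss = T_in + Q̇/(ṁ c_p) = 31.5 + 173/(3.78·3.55) = 44.392 °C.
T approaches T_ss exponentially: T(t) = T_ss + (T₀ − T_ss) e^(−t/τ).
T(807) = 44.392 + (-16.092)·e^(−807/473.54) = 44.392 + (-16.092)·0.18192 = 41.465 °C.

41.5 °C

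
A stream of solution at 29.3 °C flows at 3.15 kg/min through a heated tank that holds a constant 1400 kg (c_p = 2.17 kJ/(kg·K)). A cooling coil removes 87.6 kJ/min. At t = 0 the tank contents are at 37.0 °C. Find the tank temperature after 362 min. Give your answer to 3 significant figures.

Energy balance: M c_p dT/dt = ṁ c_p (T_in − T) − 87.6.
τ = M/ṁ = 444.44 min; T_ss = T_in − Q̇/(ṁ c_p) = 29.3 − 87.6/(3.15·2.17) = 16.485 °C.
Solution: T(t) = T_ss + (T₀ − T_ss) e^(−t/τ).
T(362) = 16.485 + (20.515)·e^(−362/444.44) = 16.485 + (20.515)·0.44286 = 25.570 °C.

25.6 °C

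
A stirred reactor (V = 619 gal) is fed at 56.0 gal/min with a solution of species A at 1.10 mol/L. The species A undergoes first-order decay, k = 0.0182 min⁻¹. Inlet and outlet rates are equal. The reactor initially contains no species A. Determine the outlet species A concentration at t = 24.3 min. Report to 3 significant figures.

Species balance: V dC/dt = Q C_in − Q C − k V C.
dC/dt = (Q/V) C_in − (Q/V + k) C; effective rate a = Q/V + k = 0.090468 + 0.0182 = 0.10867 min⁻¹.
C_ss = Q C_in/(Q + kV) = 0.91577 mol/L; C(t) = C_ss + (C₀ − C_ss) e^(−a t).
C(24.3) = 0.91577 + (-0.91577)·e^(−0.10867·24.3) = 0.91577 + (-0.91577)·0.071315 = 0.85046 mol/L.

0.850 mol/L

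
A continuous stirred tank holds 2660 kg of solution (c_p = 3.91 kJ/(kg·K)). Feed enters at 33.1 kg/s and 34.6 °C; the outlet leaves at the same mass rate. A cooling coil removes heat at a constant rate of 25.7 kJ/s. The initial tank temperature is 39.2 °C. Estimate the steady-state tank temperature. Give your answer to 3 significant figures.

M c_p dT/dt = ṁ c_p (T_in − T) − Q̇.
At steady state dT/dt = 0 ⇒ T_ss = T_in − Q̇/(ṁ c_p) = 34.6 − 25.7/(33.1·3.91) = 34.401 °C.

34.4 °C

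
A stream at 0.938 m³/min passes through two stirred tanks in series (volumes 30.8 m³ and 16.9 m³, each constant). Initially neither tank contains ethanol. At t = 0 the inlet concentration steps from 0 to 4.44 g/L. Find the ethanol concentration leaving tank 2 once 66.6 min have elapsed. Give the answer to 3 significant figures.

Species balance on tank i: dCᵢ/dt = (Cᵢ₋₁ − Cᵢ)/τᵢ with τᵢ = Vᵢ/Q.
τ₁ = 30.8/0.938 = 32.836 min; τ₂ = 16.9/0.938 = 18.017 min.
Tank 1: C₁ = C_in(1 − e^(−t/τ₁)). Tank 2 (τ₁ ≠ τ₂): C₂ = C_in[1 − (τ₁ e^(−t/τ₁) − τ₂ e^(−t/τ₂))/(τ₁ − τ₂)].
At t = 66.6: e^(−t/τ₁) = 0.13156, e^(−t/τ₂) = 0.024810.
C₂ = 4.44·[1 − (32.836·0.13156 − 18.017·0.024810)/(14.819)] = 4.44·0.73865 = 3.2796 g/L.

3.28 g/L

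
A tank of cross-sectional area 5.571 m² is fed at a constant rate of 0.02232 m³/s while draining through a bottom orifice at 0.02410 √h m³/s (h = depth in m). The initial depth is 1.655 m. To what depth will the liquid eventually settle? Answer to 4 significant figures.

A dh/dt = Q_in − 0.02410 √h. Steady state requires inflow = outflow:
Q_in = 0.02410 √h_ss ⇒ √h_ss = 0.02232/0.02410 = 0.926141.
h_ss = 0.926141² = 0.857737 m. (Since h₀ = 1.655 m > h_ss, the level will fall toward this value.)

0.8577 m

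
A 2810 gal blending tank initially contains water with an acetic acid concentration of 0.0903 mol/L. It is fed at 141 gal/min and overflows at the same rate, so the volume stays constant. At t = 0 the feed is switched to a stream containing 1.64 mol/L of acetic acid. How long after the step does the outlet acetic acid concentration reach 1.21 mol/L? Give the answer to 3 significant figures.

Species balance: V dC/dt = Q(C_in − C) ⇒ τ = V/Q = 19.929 min.
C(t) = C_in + (C₀ − C_in) e^(−t/τ). Set C = 1.21 and solve for t:
e^(−t/τ) = (C − C_in)/(C₀ − C_in) = (1.21 − 1.64)/(0.0903 − 1.64) = 0.27747
t = −τ ln(…) = 19.929 × 1.2820 = 25.550 min.

25.5 min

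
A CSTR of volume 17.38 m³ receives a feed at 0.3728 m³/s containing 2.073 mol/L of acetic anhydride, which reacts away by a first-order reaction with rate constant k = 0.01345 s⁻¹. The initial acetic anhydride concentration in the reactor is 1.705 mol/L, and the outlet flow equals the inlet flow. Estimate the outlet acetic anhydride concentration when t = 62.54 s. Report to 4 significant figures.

1.323 mol/L

Species balance: V dC/dt = Q C_in − Q C − k V C.
This is linear with rate a = Q/V + k = 0.0348999 s⁻¹.
C_ss = Q C_in/(Q + kV) = 1.27409 mol/L; C(t) = C_ss + (C₀ − C_ss) e^(−a t).
C(62.54) = 1.27409 + (0.430908)·e^(−0.0348999·62.54) = 1.27409 + (0.430908)·0.112743 = 1.32267 mol/L.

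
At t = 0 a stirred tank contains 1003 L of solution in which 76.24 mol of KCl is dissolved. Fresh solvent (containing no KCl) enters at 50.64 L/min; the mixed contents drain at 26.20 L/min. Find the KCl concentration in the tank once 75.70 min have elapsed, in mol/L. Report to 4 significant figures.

0.008713 mol/L

Total volume: dV/dt = Q_in − Q_out = 24.4400 L/min, so V(t) = 1003 + 24.4400 t and V(75.70) = 2853.11 L.
No KCl enters, so dm/dt = −Q_out · (m/V).
Separate: dm/m = −Q_out dt/V(t) ⇒ ln(m/m₀) = −(Q_out/(Q_in−Q_out)) ln(V/V₀).
m = m₀ (V₀/V)^(Q_out/(Q_in−Q_out)) = 76.24 × (1003/2853.11)^(1.07201) = 24.8582 mol.
C = m/V = 24.8582/2853.11 = 0.00871269 mol/L.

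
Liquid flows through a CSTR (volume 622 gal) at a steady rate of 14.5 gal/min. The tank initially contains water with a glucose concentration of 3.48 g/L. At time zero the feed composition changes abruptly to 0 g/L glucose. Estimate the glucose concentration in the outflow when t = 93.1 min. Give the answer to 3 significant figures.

0.397 g/L

Transient balance on the dissolved component: V dC/dt = Q(C_in − C).
So dC/dt = (C_in − C)/τ with τ = V/Q = 622/14.5 = 42.897 min.
C approaches C_in exponentially: C(t) = C_in + (C₀ − C_in) e^(−t/τ).
C(93.1) = 0 + (3.48 − 0)·e^(−93.1/42.897) = 0 + (3.4800)·0.11414 = 0.39720 g/L.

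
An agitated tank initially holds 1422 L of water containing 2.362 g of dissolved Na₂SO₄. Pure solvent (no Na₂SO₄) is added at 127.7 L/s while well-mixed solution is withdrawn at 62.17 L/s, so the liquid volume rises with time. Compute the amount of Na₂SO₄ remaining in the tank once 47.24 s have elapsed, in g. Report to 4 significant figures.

0.7889 g

Total volume: dV/dt = Q_in − Q_out = 65.5300 L/s, so V(t) = 1422 + 65.5300 t and V(47.24) = 4517.64 L.
No Na₂SO₄ enters, so dm/dt = −Q_out · (m/V).
dm/m = −Q_out dt/(V₀ + 65.5300 t); integrating gives ln(m/m₀) = −(Q_out/(Q_in−Q_out)) ln(V/V₀).
m = m₀ (V₀/V)^(Q_out/(Q_in−Q_out)) = 2.362 × (1422/4517.64)^(0.948726) = 0.788875 g.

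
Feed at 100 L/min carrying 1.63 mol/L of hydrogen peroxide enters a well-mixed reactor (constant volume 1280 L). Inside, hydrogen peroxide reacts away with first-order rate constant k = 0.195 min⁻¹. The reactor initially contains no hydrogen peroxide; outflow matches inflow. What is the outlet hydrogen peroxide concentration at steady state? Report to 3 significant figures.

Species balance: V dC/dt = Q C_in − Q C − k V C.
Steady state (dC/dt = 0): C_ss = Q C_in/(Q + kV) = C_in/(1 + kV/Q).
C_ss = 100·1.63/(100 + 0.195·1280) = 163.00/349.60 = 0.46625 mol/L.

0.466 mol/L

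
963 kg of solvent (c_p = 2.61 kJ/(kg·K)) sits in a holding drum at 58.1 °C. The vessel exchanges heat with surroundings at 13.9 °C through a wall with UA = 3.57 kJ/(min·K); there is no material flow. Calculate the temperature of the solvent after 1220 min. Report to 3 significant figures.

21.7 °C

Lumped-capacitance energy balance: M c_p dT/dt = UA(T_amb − T).
dT/dt = (T_ss − T)/τ with T_ss = T_amb = 13.900 °C, τ = M c_p/UA = 963·2.61/3.57 = 704.04 min.
This is linear first-order; T(t) = T_ss + (T₀ − T_ss) e^(−t/τ).
T(1220) = 13.900 + (44.200)·0.17678 = 21.714 °C.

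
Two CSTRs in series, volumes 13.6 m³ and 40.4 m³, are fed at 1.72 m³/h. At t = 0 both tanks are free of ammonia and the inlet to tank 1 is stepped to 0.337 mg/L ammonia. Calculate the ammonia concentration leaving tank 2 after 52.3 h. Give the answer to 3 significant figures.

0.282 mg/L

Each tank obeys Vᵢ dCᵢ/dt = Q(Cᵢ₋₁ − Cᵢ), so τᵢ = Vᵢ/Q.
τ₁ = 13.6/1.72 = 7.9070 h; τ₂ = 40.4/1.72 = 23.488 h.
Tank 1: C₁ = C_in(1 − e^(−t/τ₁)). Tank 2 (τ₁ ≠ τ₂): C₂ = C_in[1 − (τ₁ e^(−t/τ₁) − τ₂ e^(−t/τ₂))/(τ₁ − τ₂)].
At t = 52.3: e^(−t/τ₁) = 0.0013409, e^(−t/τ₂) = 0.10789.
C₂ = 0.337·[1 − (7.9070·0.0013409 − 23.488·0.10789)/(-15.581)] = 0.337·0.83804 = 0.28242 mg/L.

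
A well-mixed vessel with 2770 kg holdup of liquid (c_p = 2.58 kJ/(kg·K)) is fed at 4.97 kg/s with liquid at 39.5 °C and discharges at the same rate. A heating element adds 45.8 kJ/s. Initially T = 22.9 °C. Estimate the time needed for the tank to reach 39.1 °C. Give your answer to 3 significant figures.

906 s

Unsteady energy balance on the tank contents: M c_p dT/dt = ṁ c_p (T_in − T) + 45.8.
τ = M/ṁ = 557.34 s; T_ss = T_in + Q̇/(ṁ c_p) = 43.072 °C.
T(t) = T_ss + (T₀ − T_ss) e^(−t/τ). Set T = 39.1:
e^(−t/τ) = (39.1 − 43.072)/(22.9 − 43.072) = 0.19690
t = −557.34 · ln(0.19690) = 905.72 s.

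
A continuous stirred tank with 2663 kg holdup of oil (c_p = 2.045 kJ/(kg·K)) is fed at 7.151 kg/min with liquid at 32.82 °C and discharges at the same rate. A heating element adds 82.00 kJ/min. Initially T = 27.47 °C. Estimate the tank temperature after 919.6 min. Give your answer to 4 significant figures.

Energy balance: M c_p dT/dt = ṁ c_p (T_in − T) + 82.00.
τ = M/ṁ = 372.395 min; T_ss = T_in + Q̇/(ṁ c_p) = 32.82 + 82.00/(7.151·2.045) = 38.4273 °C.
T approaches T_ss exponentially: T(t) = T_ss + (T₀ − T_ss) e^(−t/τ).
T(919.6) = 38.4273 + (-10.9573)·e^(−919.6/372.395) = 38.4273 + (-10.9573)·0.0846341 = 37.4999 °C.

37.50 °C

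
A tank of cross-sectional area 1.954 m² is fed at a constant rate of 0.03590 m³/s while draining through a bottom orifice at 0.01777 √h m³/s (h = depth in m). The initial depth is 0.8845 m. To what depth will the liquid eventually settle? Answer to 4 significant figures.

4.081 m

Level balance: A dh/dt = 0.03590 − 0.01777 √h. Setting dh/dt = 0:
Q_in = 0.01777 √h_ss ⇒ √h_ss = 0.03590/0.01777 = 2.02026.
h_ss = 2.02026² = 4.08145 m. (Since h₀ = 0.8845 m < h_ss, the level will rise toward this value.)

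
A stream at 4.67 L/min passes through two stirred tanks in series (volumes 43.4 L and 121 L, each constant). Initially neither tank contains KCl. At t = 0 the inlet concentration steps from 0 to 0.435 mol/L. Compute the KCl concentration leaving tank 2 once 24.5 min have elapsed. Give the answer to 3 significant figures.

0.189 mol/L

Species balance on tank i: dCᵢ/dt = (Cᵢ₋₁ − Cᵢ)/τᵢ with τᵢ = Vᵢ/Q.
τ₁ = 43.4/4.67 = 9.2934 min; τ₂ = 121/4.67 = 25.910 min.
Tank 1: C₁ = C_in(1 − e^(−t/τ₁)). Tank 2 (τ₁ ≠ τ₂): C₂ = C_in[1 − (τ₁ e^(−t/τ₁) − τ₂ e^(−t/τ₂))/(τ₁ − τ₂)].
At t = 24.5: e^(−t/τ₁) = 0.071626, e^(−t/τ₂) = 0.38845.
C₂ = 0.435·[1 − (9.2934·0.071626 − 25.910·0.38845)/(-16.617)] = 0.435·0.43435 = 0.18894 mol/L.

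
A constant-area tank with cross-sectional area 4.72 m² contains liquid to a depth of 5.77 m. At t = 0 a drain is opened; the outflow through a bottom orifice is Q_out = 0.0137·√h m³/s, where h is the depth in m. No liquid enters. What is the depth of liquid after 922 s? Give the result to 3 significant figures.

Unsteady balance on liquid volume: A dh/dt = −0.0137 √h.
∫ h^(−1/2) dh = −(0.0137/A) ∫ dt, giving 2√h = 2√h₀ − (0.0137/A) t.
√h = √5.77 − 0.0137·922/(2·4.72) = 2.4021 − 1.3381 = 1.0640.
h = 1.0640² = 1.1321 m.

1.13 m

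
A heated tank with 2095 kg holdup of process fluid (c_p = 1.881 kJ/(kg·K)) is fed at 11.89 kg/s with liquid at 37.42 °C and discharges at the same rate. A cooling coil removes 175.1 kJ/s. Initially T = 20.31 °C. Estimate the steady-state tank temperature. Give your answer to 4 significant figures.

M c_p dT/dt = ṁ c_p (T_in − T) − Q̇.
At steady state dT/dt = 0 ⇒ T_ss = T_in − Q̇/(ṁ c_p) = 37.42 − 175.1/(11.89·1.881) = 29.5908 °C.

29.59 °C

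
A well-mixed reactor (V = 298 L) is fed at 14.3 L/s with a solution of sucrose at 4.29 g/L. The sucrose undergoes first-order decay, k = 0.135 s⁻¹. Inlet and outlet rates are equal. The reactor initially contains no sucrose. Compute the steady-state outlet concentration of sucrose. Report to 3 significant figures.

V dC/dt = Q(C_in − C) − k V C.
At steady state: 0 = Q C_in − (Q + kV) C_ss, so C_ss = Q C_in/(Q + kV).
C_ss = 14.3·4.29/(14.3 + 0.135·298) = 61.347/54.530 = 1.1250 g/L.

1.13 g/L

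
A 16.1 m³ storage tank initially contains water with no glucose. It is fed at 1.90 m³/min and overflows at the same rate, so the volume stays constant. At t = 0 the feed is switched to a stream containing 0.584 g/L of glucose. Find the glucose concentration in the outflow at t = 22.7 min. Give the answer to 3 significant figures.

0.544 g/L

Species balance on the tank: V dC/dt = Q(C_in − C).
Rewrite as dC/dt + C/τ = C_in/τ, τ = V/Q = 8.4737 min.
Solution: C(t) = C_in + (C₀ − C_in) e^(−t/τ).
C(22.7) = 0.584 + (0 − 0.584)·e^(−22.7/8.4737) = 0.584 + (-0.58400)·0.068640 = 0.54391 g/L.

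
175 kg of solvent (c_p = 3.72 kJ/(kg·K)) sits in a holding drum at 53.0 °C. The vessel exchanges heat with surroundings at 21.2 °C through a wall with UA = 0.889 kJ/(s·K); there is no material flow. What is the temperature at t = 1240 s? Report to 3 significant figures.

27.0 °C

Lumped-capacitance energy balance: M c_p dT/dt = UA(T_amb − T).
dT/dt = (T_ss − T)/τ with T_ss = T_amb = 21.200 °C, τ = M c_p/UA = 175·3.72/0.889 = 732.28 s.
Integrating: T(t) = T_ss + (T₀ − T_ss) e^(−t/τ).
T(1240) = 21.200 + (31.800)·0.18391 = 27.048 °C.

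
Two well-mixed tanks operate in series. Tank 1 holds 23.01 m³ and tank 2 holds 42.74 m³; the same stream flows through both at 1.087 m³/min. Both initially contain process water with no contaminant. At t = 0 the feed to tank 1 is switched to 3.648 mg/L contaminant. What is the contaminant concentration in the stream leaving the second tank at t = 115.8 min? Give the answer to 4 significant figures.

3.250 mg/L

Species balance on tank i: dCᵢ/dt = (Cᵢ₋₁ − Cᵢ)/τᵢ with τᵢ = Vᵢ/Q.
τ₁ = 23.01/1.087 = 21.1684 min; τ₂ = 42.74/1.087 = 39.3192 min.
Solving the cascade with C₁(0)=C₂(0)=0 gives C₂(t) = C_in[1 − (τ₁ e^(−t/τ₁) − τ₂ e^(−t/τ₂))/(τ₁ − τ₂)].
At t = 115.8: e^(−t/τ₁) = 0.00420942, e^(−t/τ₂) = 0.0525955.
C₂ = 3.648·[1 − (21.1684·0.00420942 − 39.3192·0.0525955)/(-18.1509)] = 3.648·0.890974 = 3.25027 mg/L.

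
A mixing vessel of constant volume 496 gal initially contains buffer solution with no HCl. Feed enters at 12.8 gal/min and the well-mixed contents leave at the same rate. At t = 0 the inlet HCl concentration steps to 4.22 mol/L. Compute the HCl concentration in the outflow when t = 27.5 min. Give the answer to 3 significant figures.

2.14 mol/L

Accumulation = in − out for the solute gives V dC/dt = Q(C_in − C).
Time constant τ = V/Q = 496/12.8 = 38.750 min.
Solution: C(t) = C_in + (C₀ − C_in) e^(−t/τ).
C(27.5) = 4.22 + (0 − 4.22)·e^(−27.5/38.750) = 4.22 + (-4.2200)·0.49180 = 2.1446 mol/L.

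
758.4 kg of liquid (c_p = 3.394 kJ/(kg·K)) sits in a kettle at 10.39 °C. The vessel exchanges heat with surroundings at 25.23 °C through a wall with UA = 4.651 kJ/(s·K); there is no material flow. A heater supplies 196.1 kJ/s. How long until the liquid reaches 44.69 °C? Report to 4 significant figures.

509.5 s

M c_p dT/dt = −UA(T − T_amb) + Q̇.
τ = M c_p/UA = 553.431 s; T_ss = T_amb + Q̇/UA = 25.23 + 196.1/4.651 = 67.3930 °C.
T(t) = T_ss + (T₀ − T_ss)e^(−t/τ); set T = 44.69:
t = −τ ln[(T − T_ss)/(T₀ − T_ss)] = −553.431 · ln(0.398277) = 509.493 s.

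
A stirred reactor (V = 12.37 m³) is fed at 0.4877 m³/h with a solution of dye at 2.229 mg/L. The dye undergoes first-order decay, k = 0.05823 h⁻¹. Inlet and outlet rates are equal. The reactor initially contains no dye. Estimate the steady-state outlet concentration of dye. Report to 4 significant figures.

0.8999 mg/L

Species balance: V dC/dt = Q C_in − Q C − k V C.
At steady state: 0 = Q C_in − (Q + kV) C_ss, so C_ss = Q C_in/(Q + kV).
C_ss = 0.4877·2.229/(0.4877 + 0.05823·12.37) = 1.08708/1.20801 = 0.899900 mg/L.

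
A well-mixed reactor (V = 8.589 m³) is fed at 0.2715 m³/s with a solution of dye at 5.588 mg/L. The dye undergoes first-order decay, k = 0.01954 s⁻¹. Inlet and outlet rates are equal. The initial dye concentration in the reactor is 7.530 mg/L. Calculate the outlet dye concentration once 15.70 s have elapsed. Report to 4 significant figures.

5.279 mg/L

Accumulation = in − out − consumed: V dC/dt = Q C_in − Q C − k V C.
dC/dt = (Q/V) C_in − (Q/V + k) C; effective rate a = Q/V + k = 0.0316102 + 0.01954 = 0.0511502 s⁻¹.
C_ss = Q C_in/(Q + kV) = 3.45332 mg/L; C(t) = C_ss + (C₀ − C_ss) e^(−a t).
C(15.70) = 3.45332 + (4.07668)·e^(−0.0511502·15.70) = 3.45332 + (4.07668)·0.447957 = 5.27949 mg/L.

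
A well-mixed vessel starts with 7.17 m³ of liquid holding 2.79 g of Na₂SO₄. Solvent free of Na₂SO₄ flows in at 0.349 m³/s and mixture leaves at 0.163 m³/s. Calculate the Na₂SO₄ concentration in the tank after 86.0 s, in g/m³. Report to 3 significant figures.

0.0431 g/m³

Let m(t) be the amount of Na₂SO₄. Volume: V(t) = V₀ + (Q_in − Q_out) t = 7.17 + 0.18600 t; V(86.0) = 23.166 m³.
Species balance (pure solvent in): dm/dt = −Q_out · m/V(t).
dm/m = −Q_out dt/(V₀ + 0.18600 t); integrating gives ln(m/m₀) = −(Q_out/(Q_in−Q_out)) ln(V/V₀).
m = m₀ (V₀/V)^(Q_out/(Q_in−Q_out)) = 2.79 × (7.17/23.166)^(0.87634) = 0.99828 g.
C = m/V = 0.99828/23.166 = 0.043093 g/m³.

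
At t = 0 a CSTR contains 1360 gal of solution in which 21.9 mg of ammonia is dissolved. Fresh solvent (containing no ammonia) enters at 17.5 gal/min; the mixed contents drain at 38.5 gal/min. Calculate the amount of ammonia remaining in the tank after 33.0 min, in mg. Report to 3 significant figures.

5.93 mg

Let m(t) be the amount of ammonia. Volume: V(t) = V₀ + (Q_in − Q_out) t = 1360 − 21.000 t; V(33.0) = 667.00 gal.
Species balance (pure solvent in): dm/dt = −Q_out · m/V(t).
Separate: dm/m = −Q_out dt/V(t) ⇒ ln(m/m₀) = −(Q_out/(Q_in−Q_out)) ln(V/V₀).
m = m₀ (V₀/V)^(Q_out/(Q_in−Q_out)) = 21.9 × (1360/667.00)^(-1.8333) = 5.9318 mg.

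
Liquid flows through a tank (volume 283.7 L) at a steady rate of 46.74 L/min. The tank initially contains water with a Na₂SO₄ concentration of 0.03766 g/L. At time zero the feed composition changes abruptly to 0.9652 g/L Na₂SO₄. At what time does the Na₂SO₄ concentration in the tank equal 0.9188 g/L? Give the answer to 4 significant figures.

Unsteady species balance (constant V, well mixed): V dC/dt = Q(C_in − C), so τ = V/Q = 6.06975 min.
C(t) = C_in + (C₀ − C_in) e^(−t/τ). Set C = 0.9188 and solve for t:
e^(−t/τ) = (C − C_in)/(C₀ − C_in) = (0.9188 − 0.9652)/(0.03766 − 0.9652) = 0.0500248
t = −τ ln(…) = 6.06975 × 2.99524 = 18.1803 min.

18.18 min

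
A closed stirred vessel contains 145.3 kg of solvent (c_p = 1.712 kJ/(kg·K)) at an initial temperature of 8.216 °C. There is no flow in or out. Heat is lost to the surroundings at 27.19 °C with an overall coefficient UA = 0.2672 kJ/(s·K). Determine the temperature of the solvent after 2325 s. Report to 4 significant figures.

25.63 °C

Heat balance on the well-mixed liquid: M c_p dT/dt = −UA(T − T_amb).
dT/dt = (T_ss − T)/τ with T_ss = T_amb = 27.1900 °C, τ = M c_p/UA = 145.3·1.712/0.2672 = 930.964 s.
Solution: T(t) = T_ss + (T₀ − T_ss) e^(−t/τ).
T(2325) = 27.1900 + (-18.9740)·0.0822978 = 25.6285 °C.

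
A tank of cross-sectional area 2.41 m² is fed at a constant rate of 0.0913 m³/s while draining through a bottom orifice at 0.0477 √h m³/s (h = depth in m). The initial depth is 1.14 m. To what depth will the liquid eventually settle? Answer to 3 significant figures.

A dh/dt = Q_in − 0.0477 √h. Steady state requires inflow = outflow:
Q_in = 0.0477 √h_ss ⇒ √h_ss = 0.0913/0.0477 = 1.9140.
h_ss = 1.9140² = 3.6636 m. (Since h₀ = 1.14 m < h_ss, the level will rise toward this value.)

3.66 m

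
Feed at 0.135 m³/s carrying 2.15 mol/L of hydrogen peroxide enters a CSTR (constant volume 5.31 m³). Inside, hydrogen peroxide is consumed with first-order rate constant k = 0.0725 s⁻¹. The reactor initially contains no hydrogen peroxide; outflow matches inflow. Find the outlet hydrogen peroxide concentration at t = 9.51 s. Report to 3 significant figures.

Accumulation = in − out − consumed: V dC/dt = Q C_in − Q C − k V C.
This is linear with rate a = Q/V + k = 0.097924 s⁻¹.
C_ss = Q C_in/(Q + kV) = 0.55820 mol/L; C(t) = C_ss + (C₀ − C_ss) e^(−a t).
C(9.51) = 0.55820 + (-0.55820)·e^(−0.097924·9.51) = 0.55820 + (-0.55820)·0.39406 = 0.33824 mol/L.

0.338 mol/L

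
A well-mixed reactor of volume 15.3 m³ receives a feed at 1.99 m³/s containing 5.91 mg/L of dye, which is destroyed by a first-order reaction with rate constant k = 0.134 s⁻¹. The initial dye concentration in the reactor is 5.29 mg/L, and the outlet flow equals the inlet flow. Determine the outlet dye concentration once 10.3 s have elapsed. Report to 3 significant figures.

Accumulation = in − out − consumed: V dC/dt = Q C_in − Q C − k V C.
This is linear with rate a = Q/V + k = 0.26407 s⁻¹.
C_ss = Q C_in/(Q + kV) = 2.9110 mg/L; C(t) = C_ss + (C₀ − C_ss) e^(−a t).
C(10.3) = 2.9110 + (2.3790)·e^(−0.26407·10.3) = 2.9110 + (2.3790)·0.065883 = 3.0677 mg/L.

3.07 mg/L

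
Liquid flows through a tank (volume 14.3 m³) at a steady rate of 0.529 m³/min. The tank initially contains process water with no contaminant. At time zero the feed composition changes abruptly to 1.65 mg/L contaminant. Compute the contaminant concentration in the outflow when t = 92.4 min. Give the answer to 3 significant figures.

1.60 mg/L

Mass balance on the solute (V constant): V dC/dt = Q(C_in − C).
Time constant τ = V/Q = 14.3/0.529 = 27.032 min.
Solution: C(t) = C_in + (C₀ − C_in) e^(−t/τ).
C(92.4) = 1.65 + (0 − 1.65)·e^(−92.4/27.032) = 1.65 + (-1.6500)·0.032773 = 1.5959 mg/L.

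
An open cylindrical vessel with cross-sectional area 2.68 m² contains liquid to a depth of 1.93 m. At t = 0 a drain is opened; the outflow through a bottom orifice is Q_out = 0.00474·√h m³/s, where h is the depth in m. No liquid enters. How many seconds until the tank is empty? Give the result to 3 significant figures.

A dh/dt = −Q_out = −0.00474 √h.
∫ h^(−1/2) dh = −(0.00474/A) ∫ dt, giving 2√h = 2√h₀ − (0.00474/A) t.
Tank is empty when √h = 0: t_empty = 2A√h₀/0.00474.
t_empty = 2·2.68·√1.93/0.00474 = 5.3600·1.3892/0.00474 = 1571.0 s.

1570 s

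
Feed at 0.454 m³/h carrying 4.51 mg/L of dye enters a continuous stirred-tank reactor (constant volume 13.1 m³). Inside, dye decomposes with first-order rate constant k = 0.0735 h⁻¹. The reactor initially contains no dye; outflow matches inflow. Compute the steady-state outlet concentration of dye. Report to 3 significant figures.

1.45 mg/L

Accumulation = in − out − consumed: V dC/dt = Q C_in − Q C − k V C.
At steady state: 0 = Q C_in − (Q + kV) C_ss, so C_ss = Q C_in/(Q + kV).
C_ss = 0.454·4.51/(0.454 + 0.0735·13.1) = 2.0475/1.4168 = 1.4451 mg/L.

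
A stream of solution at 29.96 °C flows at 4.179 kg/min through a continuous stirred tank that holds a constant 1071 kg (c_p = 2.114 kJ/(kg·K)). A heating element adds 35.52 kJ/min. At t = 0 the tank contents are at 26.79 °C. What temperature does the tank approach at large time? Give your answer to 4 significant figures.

First-law balance (no shaft work): M c_p dT/dt = ṁ c_p (T_in − T) + 35.52.
At steady state dT/dt = 0 ⇒ T_ss = T_in + Q̇/(ṁ c_p) = 29.96 + 35.52/(4.179·2.114) = 33.9806 °C.

33.98 °C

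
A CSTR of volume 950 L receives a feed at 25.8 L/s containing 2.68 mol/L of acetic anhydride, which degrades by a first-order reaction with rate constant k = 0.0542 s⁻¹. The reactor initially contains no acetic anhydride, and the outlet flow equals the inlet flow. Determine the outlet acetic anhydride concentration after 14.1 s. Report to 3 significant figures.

Species balance: V dC/dt = Q C_in − Q C − k V C.
This is linear with rate a = Q/V + k = 0.081358 s⁻¹.
C_ss = Q C_in/(Q + kV) = 0.89460 mol/L; C(t) = C_ss + (C₀ − C_ss) e^(−a t).
C(14.1) = 0.89460 + (-0.89460)·e^(−0.081358·14.1) = 0.89460 + (-0.89460)·0.31754 = 0.61053 mol/L.

0.611 mol/L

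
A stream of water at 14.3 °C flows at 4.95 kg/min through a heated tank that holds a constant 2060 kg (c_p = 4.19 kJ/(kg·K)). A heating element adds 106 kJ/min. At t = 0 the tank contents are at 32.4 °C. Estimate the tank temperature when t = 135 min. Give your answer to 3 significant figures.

Heat balance on the well-mixed liquid: M c_p dT/dt = ṁ c_p (T_in − T) + 106.
τ = M/ṁ = 416.16 min; T_ss = T_in + Q̇/(ṁ c_p) = 14.3 + 106/(4.95·4.19) = 19.411 °C.
This is linear first-order; T(t) = T_ss + (T₀ − T_ss) e^(−t/τ).
T(135) = 19.411 + (12.989)·e^(−135/416.16) = 19.411 + (12.989)·0.72297 = 28.802 °C.

28.8 °C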